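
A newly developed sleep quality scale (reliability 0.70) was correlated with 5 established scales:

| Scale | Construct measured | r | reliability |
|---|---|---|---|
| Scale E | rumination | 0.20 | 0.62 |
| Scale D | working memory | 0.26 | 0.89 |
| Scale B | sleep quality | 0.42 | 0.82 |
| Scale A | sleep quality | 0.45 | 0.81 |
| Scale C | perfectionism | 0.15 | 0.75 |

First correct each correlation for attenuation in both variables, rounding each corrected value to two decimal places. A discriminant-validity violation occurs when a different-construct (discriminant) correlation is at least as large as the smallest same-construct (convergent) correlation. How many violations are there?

0

Disattenuated r (r / √(r_scale · r_new)):
  Scale E (disc): 0.20 / √(0.62·0.70) = 0.30
  Scale D (disc): 0.26 / √(0.89·0.70) = 0.33
  Scale B (conv): 0.42 / √(0.82·0.70) = 0.55
  Scale A (conv): 0.45 / √(0.81·0.70) = 0.60
  Scale C (disc): 0.15 / √(0.75·0.70) = 0.21
Smallest convergent = 0.55. Discriminant values: 0.30, 0.33, 0.21; count ≥ 0.55 → 0.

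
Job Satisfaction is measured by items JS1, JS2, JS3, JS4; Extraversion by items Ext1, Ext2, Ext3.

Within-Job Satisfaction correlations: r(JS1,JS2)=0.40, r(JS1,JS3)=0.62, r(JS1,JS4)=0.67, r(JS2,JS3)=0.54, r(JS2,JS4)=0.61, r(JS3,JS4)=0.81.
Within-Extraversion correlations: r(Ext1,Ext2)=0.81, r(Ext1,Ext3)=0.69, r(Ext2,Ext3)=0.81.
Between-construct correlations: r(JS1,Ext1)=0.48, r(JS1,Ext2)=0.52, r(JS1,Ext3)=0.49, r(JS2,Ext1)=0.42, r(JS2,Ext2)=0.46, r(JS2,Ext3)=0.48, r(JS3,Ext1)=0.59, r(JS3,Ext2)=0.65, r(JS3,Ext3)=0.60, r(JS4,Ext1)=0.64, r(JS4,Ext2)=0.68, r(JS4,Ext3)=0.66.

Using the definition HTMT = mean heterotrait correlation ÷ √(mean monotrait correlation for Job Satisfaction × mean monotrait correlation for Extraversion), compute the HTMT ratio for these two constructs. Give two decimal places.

0.81

Mean between = 6.67/12 = 0.5558.
Mean within-JS = 3.65/6 = 0.6083; mean within-Ext = 2.31/3 = 0.7700.
Geometric mean = √(0.6083 × 0.7700) = 0.6844.
HTMT = 0.5558 / 0.6844 = 0.81.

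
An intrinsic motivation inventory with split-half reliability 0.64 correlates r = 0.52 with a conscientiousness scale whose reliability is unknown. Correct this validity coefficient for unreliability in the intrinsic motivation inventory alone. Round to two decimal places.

Single correction: r_c = r_obs / √r_xx = 0.52 / √0.64 = 0.52 / 0.8000 ≈ 0.65.

0.65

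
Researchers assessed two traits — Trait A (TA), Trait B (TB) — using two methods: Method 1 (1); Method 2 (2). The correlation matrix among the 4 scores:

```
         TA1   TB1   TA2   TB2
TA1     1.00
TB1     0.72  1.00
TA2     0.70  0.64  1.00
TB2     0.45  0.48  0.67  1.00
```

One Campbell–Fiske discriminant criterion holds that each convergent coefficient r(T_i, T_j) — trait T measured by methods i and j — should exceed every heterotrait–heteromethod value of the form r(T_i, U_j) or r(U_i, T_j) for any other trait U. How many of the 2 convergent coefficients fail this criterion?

1

Checking each validity diagonal entry against its comparison values:
TA (methods 1·2): 0.70 vs {0.45, 0.64} → pass.
TB (methods 1·2): 0.48 vs {0.64, 0.45} → fail.
1 of 2 fail.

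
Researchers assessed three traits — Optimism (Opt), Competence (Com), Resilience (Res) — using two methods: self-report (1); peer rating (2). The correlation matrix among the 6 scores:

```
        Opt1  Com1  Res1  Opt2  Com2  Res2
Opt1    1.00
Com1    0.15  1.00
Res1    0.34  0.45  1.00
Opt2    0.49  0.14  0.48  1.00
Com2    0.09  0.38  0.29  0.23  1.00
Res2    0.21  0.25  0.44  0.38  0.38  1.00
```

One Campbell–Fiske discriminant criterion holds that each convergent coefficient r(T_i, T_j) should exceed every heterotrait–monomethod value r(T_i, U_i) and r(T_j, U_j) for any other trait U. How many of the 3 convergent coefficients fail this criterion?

2

Checking each validity diagonal entry against its comparison values:
Opt (methods 1·2): 0.49 vs {0.15, 0.23, 0.34, 0.38} → pass.
Com (methods 1·2): 0.38 vs {0.15, 0.23, 0.45, 0.38} → fail.
Res (methods 1·2): 0.44 vs {0.34, 0.38, 0.45, 0.38} → fail.
2 of 3 fail.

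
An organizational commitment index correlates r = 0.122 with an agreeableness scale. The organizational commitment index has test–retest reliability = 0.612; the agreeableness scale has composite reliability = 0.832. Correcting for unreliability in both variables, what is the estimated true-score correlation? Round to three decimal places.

0.171

r_true = r_obs / √(r_xx · r_yy) = 0.122 / √(0.612 × 0.832) = 0.122 / √0.509184 = 0.122 / 0.7136 ≈ 0.171.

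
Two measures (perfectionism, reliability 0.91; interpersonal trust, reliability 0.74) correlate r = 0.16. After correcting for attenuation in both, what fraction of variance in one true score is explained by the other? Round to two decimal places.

Disattenuated r = 0.16 / √(0.91 × 0.74) = 0.16 / 0.8206 = 0.1950.
Shared true-score variance = 0.1950² = 0.0380 ≈ 0.04.

0.04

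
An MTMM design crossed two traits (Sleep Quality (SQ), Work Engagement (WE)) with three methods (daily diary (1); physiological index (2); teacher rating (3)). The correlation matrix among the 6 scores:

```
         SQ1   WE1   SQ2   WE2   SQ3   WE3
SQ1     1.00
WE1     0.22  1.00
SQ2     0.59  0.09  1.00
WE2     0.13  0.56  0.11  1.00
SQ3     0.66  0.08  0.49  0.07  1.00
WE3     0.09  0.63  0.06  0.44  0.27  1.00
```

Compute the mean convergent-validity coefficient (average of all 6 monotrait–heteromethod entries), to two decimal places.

Convergent values: 0.59, 0.66, 0.49, 0.56, 0.63, 0.44; mean = 3.37/6 = 0.56.

0.56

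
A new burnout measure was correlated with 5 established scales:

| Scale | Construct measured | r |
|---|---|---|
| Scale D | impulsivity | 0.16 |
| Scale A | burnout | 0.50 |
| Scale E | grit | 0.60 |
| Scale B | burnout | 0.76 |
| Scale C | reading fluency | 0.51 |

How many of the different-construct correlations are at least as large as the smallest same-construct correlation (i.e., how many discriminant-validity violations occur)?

2

Convergent (same construct = burnout): Scale A, Scale B.
Smallest convergent = 0.50. Discriminant values: 0.16, 0.60, 0.51; count ≥ 0.50 → 2.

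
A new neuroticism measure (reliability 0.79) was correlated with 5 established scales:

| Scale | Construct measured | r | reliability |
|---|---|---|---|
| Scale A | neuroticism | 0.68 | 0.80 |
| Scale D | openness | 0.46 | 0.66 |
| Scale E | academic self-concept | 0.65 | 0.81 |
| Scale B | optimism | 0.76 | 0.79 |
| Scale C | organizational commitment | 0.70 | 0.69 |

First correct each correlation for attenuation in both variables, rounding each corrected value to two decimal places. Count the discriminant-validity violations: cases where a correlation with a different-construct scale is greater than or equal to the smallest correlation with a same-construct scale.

2

Disattenuated r (r / √(r_scale · r_new)):
  Scale A (conv): 0.68 / √(0.80·0.79) = 0.86
  Scale D (disc): 0.46 / √(0.66·0.79) = 0.64
  Scale E (disc): 0.65 / √(0.81·0.79) = 0.81
  Scale B (disc): 0.76 / √(0.79·0.79) = 0.96
  Scale C (disc): 0.70 / √(0.69·0.79) = 0.95
Smallest convergent = 0.86. Discriminant values: 0.64, 0.81, 0.96, 0.95; count ≥ 0.86 → 2.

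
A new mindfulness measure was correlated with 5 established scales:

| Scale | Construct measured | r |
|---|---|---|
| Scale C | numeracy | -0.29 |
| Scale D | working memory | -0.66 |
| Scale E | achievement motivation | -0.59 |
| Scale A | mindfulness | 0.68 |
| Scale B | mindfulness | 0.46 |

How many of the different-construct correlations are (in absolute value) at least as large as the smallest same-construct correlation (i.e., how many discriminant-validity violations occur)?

Convergent (same construct = mindfulness): Scale A, Scale B.
Smallest convergent = 0.46. Discriminant |r|: 0.29, 0.66, 0.59; count ≥ 0.46 → 2.

2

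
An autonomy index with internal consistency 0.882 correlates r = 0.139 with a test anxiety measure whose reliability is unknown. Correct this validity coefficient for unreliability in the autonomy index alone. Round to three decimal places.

0.148

Single correction: r_c = r_obs / √r_xx = 0.139 / √0.882 = 0.139 / 0.9391 ≈ 0.148.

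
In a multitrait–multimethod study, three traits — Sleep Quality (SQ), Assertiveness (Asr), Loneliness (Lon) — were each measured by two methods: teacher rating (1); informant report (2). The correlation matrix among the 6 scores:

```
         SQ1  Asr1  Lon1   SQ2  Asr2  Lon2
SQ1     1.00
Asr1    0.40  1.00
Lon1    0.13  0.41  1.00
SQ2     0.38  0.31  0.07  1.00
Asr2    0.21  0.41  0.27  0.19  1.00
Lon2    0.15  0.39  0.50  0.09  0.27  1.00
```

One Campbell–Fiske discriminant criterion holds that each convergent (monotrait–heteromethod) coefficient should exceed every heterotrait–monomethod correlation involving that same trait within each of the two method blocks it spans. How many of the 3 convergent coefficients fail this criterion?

Convergent coefficients and their comparison sets:
SQ (methods 1·2): 0.38 vs {0.40, 0.19, 0.13, 0.09} → fail.
Asr (methods 1·2): 0.41 vs {0.40, 0.19, 0.41, 0.27} → fail.
Lon (methods 1·2): 0.50 vs {0.13, 0.09, 0.41, 0.27} → pass.
2 of 3 fail.

2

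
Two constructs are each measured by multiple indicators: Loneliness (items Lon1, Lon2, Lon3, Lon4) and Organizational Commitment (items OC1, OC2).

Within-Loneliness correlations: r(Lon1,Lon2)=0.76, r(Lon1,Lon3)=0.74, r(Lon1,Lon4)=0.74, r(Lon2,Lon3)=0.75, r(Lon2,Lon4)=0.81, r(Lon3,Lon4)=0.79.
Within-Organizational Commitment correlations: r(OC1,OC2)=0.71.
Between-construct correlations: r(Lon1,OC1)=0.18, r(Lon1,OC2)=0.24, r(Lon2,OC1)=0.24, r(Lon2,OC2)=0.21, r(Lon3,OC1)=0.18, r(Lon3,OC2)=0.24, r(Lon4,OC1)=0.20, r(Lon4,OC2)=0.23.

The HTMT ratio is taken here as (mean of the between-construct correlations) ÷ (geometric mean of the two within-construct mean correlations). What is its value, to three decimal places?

Mean between = 1.72/8 = 0.2150.
Mean within-Lon = 4.59/6 = 0.7650; mean within-OC = 0.71/1 = 0.7100.
Geometric mean = √(0.7650 × 0.7100) = 0.7370.
HTMT = 0.2150 / 0.7370 = 0.292.

0.292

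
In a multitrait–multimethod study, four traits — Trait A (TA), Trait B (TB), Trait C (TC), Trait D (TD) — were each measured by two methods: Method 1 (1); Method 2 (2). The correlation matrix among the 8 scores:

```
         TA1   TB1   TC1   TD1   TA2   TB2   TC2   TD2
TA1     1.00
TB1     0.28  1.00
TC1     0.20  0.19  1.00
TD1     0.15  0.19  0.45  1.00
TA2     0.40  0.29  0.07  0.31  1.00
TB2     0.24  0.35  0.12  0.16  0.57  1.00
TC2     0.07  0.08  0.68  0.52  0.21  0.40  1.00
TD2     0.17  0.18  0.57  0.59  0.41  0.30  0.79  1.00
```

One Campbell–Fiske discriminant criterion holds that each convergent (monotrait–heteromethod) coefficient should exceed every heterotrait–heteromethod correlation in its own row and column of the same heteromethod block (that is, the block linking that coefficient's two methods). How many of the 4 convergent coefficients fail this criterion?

Each convergent coefficient versus the relevant comparison correlations:
TA (methods 1·2): 0.40 vs {0.24, 0.29, 0.07, 0.07, 0.17, 0.31} → pass.
TB (methods 1·2): 0.35 vs {0.29, 0.24, 0.08, 0.12, 0.18, 0.16} → pass.
TC (methods 1·2): 0.68 vs {0.07, 0.07, 0.12, 0.08, 0.57, 0.52} → pass.
TD (methods 1·2): 0.59 vs {0.31, 0.17, 0.16, 0.18, 0.52, 0.57} → pass.
0 of 4 fail.

0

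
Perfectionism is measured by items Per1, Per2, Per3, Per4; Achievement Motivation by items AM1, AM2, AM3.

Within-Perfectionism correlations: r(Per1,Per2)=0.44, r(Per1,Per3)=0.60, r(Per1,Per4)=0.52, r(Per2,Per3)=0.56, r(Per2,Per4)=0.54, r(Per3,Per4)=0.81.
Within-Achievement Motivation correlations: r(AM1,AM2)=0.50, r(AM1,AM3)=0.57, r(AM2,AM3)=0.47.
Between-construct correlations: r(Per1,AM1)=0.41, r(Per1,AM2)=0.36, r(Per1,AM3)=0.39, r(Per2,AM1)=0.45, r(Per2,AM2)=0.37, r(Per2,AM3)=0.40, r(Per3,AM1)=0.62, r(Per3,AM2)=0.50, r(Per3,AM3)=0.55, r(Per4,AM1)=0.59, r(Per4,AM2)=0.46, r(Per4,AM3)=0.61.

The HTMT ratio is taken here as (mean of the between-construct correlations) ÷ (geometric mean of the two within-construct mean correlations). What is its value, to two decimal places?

Mean between = 5.71/12 = 0.4758.
Mean within-Per = 3.47/6 = 0.5783; mean within-AM = 1.54/3 = 0.5133.
Geometric mean = √(0.5783 × 0.5133) = 0.5448.
HTMT = 0.4758 / 0.5448 = 0.87.

0.87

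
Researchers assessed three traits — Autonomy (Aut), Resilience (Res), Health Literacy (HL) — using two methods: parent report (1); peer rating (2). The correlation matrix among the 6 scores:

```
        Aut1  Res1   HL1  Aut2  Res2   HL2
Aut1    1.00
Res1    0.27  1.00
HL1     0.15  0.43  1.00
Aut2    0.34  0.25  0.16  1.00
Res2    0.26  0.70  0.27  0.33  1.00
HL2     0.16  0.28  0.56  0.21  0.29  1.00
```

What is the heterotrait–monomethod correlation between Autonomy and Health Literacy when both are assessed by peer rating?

Different traits, same method: r(Aut2, HL2) = 0.21.

0.21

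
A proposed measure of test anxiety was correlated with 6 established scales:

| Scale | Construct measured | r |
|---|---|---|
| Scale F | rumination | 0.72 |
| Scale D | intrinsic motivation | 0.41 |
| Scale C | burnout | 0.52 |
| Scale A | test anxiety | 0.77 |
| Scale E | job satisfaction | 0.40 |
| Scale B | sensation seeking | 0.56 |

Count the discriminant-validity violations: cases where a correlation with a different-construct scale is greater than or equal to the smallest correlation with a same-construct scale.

0

Convergent (same construct = test anxiety): Scale A.
Smallest convergent = 0.77. Discriminant values: 0.72, 0.41, 0.52, 0.40, 0.56; count ≥ 0.77 → 0.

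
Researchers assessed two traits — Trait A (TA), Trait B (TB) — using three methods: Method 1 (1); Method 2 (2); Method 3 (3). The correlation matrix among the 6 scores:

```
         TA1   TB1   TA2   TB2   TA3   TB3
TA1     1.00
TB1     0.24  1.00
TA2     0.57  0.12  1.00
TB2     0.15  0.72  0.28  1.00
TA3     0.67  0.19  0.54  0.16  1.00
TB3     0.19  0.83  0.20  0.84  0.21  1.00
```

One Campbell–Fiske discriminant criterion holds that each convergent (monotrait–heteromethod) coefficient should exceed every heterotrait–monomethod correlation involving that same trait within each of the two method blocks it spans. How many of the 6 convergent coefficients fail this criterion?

0

Each convergent coefficient versus the relevant comparison correlations:
TA (methods 1·2): 0.57 vs {0.24, 0.28} → pass.
TA (methods 1·3): 0.67 vs {0.24, 0.21} → pass.
TA (methods 2·3): 0.54 vs {0.28, 0.21} → pass.
TB (methods 1·2): 0.72 vs {0.24, 0.28} → pass.
TB (methods 1·3): 0.83 vs {0.24, 0.21} → pass.
TB (methods 2·3): 0.84 vs {0.28, 0.21} → pass.
0 of 6 fail.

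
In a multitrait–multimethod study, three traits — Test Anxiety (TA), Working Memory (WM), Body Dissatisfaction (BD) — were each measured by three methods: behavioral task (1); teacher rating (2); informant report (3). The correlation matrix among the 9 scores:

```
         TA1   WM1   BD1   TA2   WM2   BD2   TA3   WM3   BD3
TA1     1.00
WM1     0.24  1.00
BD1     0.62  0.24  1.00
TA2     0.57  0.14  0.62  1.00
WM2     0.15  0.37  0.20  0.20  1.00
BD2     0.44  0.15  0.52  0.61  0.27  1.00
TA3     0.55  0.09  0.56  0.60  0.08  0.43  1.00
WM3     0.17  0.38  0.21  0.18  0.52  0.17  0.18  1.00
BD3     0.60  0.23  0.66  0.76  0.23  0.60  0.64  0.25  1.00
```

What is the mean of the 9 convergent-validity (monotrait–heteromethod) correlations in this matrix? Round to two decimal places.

Convergent values: 0.57, 0.55, 0.60, 0.37, 0.38, 0.52, 0.52, 0.66, 0.60; mean = 4.77/9 = 0.53.

0.53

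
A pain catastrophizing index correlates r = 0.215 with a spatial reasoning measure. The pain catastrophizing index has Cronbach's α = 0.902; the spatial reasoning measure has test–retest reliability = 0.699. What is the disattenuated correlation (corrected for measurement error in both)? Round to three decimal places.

r_true = r_obs / √(r_xx · r_yy) = 0.215 / √(0.902 × 0.699) = 0.215 / √0.630498 = 0.215 / 0.7940 ≈ 0.271.

0.271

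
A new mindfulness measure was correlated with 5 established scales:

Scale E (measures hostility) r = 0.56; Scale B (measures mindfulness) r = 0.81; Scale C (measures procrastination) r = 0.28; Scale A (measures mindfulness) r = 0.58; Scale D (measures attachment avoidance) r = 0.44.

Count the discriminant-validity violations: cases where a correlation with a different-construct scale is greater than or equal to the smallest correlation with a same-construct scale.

0

Convergent (same construct = mindfulness): Scale B, Scale A.
Smallest convergent = 0.58. Discriminant values: 0.56, 0.28, 0.44; count ≥ 0.58 → 0.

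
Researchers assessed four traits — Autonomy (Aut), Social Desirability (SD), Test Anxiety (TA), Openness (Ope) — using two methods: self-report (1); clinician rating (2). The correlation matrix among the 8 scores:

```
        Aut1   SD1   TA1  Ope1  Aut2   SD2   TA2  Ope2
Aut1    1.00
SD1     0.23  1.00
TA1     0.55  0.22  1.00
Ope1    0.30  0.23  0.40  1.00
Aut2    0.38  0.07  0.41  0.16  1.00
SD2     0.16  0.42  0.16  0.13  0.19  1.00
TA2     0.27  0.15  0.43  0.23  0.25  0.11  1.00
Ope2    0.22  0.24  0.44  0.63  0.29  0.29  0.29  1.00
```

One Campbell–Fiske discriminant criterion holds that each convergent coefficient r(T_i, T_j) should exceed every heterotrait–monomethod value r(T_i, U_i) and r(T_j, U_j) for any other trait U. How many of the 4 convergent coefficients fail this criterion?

2

Convergent coefficients and their comparison sets:
Aut (methods 1·2): 0.38 vs {0.23, 0.19, 0.55, 0.25, 0.30, 0.29} → fail.
SD (methods 1·2): 0.42 vs {0.23, 0.19, 0.22, 0.11, 0.23, 0.29} → pass.
TA (methods 1·2): 0.43 vs {0.55, 0.25, 0.22, 0.11, 0.40, 0.29} → fail.
Ope (methods 1·2): 0.63 vs {0.30, 0.29, 0.23, 0.29, 0.40, 0.29} → pass.
2 of 4 fail.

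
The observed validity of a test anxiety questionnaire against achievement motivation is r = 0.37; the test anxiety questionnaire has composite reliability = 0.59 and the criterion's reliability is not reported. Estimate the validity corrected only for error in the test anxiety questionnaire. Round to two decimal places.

0.48

Single correction: r_c = r_obs / √r_xx = 0.37 / √0.59 = 0.37 / 0.7681 ≈ 0.48.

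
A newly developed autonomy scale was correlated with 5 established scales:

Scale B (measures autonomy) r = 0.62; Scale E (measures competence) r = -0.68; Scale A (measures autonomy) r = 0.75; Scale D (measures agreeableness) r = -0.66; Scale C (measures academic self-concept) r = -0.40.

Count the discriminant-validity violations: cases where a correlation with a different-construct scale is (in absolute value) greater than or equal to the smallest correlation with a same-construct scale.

Convergent (same construct = autonomy): Scale B, Scale A.
Smallest convergent = 0.62. Discriminant |r|: 0.68, 0.66, 0.40; count ≥ 0.62 → 2.

2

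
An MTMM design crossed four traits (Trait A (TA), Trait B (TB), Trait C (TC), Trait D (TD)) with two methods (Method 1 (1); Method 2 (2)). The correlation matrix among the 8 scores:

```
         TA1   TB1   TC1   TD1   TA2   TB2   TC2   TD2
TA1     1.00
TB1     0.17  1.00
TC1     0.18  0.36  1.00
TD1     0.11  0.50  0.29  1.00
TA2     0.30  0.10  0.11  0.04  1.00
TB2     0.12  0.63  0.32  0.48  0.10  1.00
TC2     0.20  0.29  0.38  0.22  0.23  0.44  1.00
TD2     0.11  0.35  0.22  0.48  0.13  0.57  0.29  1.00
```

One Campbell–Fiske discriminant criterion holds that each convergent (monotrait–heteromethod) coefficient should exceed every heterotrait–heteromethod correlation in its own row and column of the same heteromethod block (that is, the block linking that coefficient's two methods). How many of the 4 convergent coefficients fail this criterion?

Each convergent coefficient versus the relevant comparison correlations:
TA (methods 1·2): 0.30 vs {0.12, 0.10, 0.20, 0.11, 0.11, 0.04} → pass.
TB (methods 1·2): 0.63 vs {0.10, 0.12, 0.29, 0.32, 0.35, 0.48} → pass.
TC (methods 1·2): 0.38 vs {0.11, 0.20, 0.32, 0.29, 0.22, 0.22} → pass.
TD (methods 1·2): 0.48 vs {0.04, 0.11, 0.48, 0.35, 0.22, 0.22} → fail.
1 of 4 fail.

1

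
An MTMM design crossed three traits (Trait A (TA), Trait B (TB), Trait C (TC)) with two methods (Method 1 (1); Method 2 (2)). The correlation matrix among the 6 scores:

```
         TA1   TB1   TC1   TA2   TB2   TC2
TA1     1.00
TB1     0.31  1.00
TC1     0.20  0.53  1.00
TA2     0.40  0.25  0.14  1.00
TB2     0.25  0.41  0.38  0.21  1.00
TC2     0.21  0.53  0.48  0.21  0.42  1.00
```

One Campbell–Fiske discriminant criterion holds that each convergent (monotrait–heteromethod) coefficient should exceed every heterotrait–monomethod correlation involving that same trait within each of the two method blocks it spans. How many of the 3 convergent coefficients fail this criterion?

2

Each convergent coefficient versus the relevant comparison correlations:
TA (methods 1·2): 0.40 vs {0.31, 0.21, 0.20, 0.21} → pass.
TB (methods 1·2): 0.41 vs {0.31, 0.21, 0.53, 0.42} → fail.
TC (methods 1·2): 0.48 vs {0.20, 0.21, 0.53, 0.42} → fail.
2 of 3 fail.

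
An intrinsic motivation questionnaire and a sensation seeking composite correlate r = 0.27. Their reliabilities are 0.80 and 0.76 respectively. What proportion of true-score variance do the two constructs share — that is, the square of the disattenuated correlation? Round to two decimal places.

Disattenuated r = 0.27 / √(0.80 × 0.76) = 0.27 / 0.7797 = 0.3463.
Shared true-score variance = 0.3463² = 0.1199 ≈ 0.12.

0.12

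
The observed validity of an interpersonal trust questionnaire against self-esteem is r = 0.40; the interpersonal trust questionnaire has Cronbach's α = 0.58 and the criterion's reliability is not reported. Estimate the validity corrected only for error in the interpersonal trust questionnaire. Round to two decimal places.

Single correction: r_c = r_obs / √r_xx = 0.40 / √0.58 = 0.40 / 0.7616 ≈ 0.53.

0.53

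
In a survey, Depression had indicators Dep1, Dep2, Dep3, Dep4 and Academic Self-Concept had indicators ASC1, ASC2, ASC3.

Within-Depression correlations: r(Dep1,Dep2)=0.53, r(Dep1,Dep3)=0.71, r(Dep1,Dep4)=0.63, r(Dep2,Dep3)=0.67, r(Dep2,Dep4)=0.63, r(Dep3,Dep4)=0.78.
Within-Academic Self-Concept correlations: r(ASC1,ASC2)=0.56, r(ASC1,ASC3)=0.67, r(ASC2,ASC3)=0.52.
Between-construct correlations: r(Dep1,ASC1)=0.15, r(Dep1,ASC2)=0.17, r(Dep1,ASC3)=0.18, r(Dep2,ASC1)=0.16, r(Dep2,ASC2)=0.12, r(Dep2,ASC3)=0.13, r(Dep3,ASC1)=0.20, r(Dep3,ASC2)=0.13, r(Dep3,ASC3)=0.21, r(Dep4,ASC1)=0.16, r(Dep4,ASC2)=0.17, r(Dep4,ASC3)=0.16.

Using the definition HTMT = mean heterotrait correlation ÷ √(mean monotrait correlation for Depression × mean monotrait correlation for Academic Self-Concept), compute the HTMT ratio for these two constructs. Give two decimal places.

Between-construct mean = 1.94/12 = 0.1617.
Mean within-Dep = 3.95/6 = 0.6583; mean within-ASC = 1.75/3 = 0.5833.
Geometric mean = √(0.6583 × 0.5833) = 0.6197.
HTMT = 0.1617 / 0.6197 = 0.26.

0.26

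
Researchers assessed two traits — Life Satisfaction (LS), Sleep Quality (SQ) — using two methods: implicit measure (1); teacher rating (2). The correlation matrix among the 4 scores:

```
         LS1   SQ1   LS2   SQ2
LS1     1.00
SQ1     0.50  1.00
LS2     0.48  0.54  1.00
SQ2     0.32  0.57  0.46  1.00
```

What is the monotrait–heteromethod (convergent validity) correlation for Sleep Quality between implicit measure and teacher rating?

Same trait (SQ), different methods: r(SQ1, SQ2) = 0.57.

0.57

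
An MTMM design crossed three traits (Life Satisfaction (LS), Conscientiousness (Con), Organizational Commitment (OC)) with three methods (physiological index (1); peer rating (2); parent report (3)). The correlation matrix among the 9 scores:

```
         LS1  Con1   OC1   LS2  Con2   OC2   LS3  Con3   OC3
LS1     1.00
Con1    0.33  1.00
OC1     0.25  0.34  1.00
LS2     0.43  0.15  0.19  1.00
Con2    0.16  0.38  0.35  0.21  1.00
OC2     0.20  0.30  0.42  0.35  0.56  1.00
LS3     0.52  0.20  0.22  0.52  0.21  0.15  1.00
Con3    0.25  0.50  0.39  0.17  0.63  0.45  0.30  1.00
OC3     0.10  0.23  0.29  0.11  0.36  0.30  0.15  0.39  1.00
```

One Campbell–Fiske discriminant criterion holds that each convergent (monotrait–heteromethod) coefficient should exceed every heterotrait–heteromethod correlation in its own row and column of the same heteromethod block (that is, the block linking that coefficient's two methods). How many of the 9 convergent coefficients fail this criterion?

2

Checking each validity diagonal entry against its comparison values:
LS (methods 1·2): 0.43 vs {0.16, 0.15, 0.20, 0.19} → pass.
LS (methods 1·3): 0.52 vs {0.25, 0.20, 0.10, 0.22} → pass.
LS (methods 2·3): 0.52 vs {0.17, 0.21, 0.11, 0.15} → pass.
Con (methods 1·2): 0.38 vs {0.15, 0.16, 0.30, 0.35} → pass.
Con (methods 1·3): 0.50 vs {0.20, 0.25, 0.23, 0.39} → pass.
Con (methods 2·3): 0.63 vs {0.21, 0.17, 0.36, 0.45} → pass.
OC (methods 1·2): 0.42 vs {0.19, 0.20, 0.35, 0.30} → pass.
OC (methods 1·3): 0.29 vs {0.22, 0.10, 0.39, 0.23} → fail.
OC (methods 2·3): 0.30 vs {0.15, 0.11, 0.45, 0.36} → fail.
2 of 9 fail.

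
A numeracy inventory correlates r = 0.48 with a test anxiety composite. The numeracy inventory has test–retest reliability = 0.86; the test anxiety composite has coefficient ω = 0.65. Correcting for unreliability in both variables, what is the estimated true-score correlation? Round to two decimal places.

r_true = r_obs / √(r_xx · r_yy) = 0.48 / √(0.86 × 0.65) = 0.48 / √0.5590 = 0.48 / 0.7477 ≈ 0.64.

0.64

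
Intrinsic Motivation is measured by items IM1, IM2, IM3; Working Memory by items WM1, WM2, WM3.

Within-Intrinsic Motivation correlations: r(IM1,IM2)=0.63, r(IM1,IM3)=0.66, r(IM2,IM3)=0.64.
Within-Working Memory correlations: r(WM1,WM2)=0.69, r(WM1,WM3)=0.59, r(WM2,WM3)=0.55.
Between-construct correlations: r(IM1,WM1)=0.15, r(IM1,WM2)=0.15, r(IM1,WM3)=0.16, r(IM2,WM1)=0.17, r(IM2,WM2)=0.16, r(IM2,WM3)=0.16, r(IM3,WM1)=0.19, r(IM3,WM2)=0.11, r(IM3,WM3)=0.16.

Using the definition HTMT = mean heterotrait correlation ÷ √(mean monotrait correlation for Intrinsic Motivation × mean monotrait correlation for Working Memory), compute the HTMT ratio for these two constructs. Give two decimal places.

Mean heterotrait r = 1.41/9 = 0.1567.
Mean within-IM = 1.93/3 = 0.6433; mean within-WM = 1.83/3 = 0.6100.
Geometric mean = √(0.6433 × 0.6100) = 0.6264.
HTMT = 0.1567 / 0.6264 = 0.25.

0.25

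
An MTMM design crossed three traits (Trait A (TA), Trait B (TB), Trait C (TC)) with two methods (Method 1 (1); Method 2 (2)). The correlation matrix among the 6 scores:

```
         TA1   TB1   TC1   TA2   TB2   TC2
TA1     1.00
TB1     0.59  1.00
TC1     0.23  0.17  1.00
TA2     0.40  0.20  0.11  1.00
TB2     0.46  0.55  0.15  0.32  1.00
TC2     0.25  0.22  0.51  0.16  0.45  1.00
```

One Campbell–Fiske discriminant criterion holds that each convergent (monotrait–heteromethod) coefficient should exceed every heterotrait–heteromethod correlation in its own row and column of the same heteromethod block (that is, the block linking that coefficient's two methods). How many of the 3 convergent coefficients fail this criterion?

1

Checking each validity diagonal entry against its comparison values:
TA (methods 1·2): 0.40 vs {0.46, 0.20, 0.25, 0.11} → fail.
TB (methods 1·2): 0.55 vs {0.20, 0.46, 0.22, 0.15} → pass.
TC (methods 1·2): 0.51 vs {0.11, 0.25, 0.15, 0.22} → pass.
1 of 3 fail.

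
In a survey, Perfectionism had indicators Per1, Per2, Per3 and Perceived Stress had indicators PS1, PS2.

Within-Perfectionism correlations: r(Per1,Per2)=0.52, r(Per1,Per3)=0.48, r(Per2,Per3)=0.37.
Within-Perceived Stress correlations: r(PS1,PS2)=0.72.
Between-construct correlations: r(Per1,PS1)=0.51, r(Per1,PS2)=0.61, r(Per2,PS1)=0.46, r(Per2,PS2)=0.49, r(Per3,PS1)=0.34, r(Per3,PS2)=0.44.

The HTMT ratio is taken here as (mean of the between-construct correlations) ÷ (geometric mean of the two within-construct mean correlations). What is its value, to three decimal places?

Mean heterotrait r = 2.85/6 = 0.4750.
Mean within-Per = 1.37/3 = 0.4567; mean within-PS = 0.72/1 = 0.7200.
Geometric mean = √(0.4567 × 0.7200) = 0.5734.
HTMT = 0.4750 / 0.5734 = 0.828.

0.828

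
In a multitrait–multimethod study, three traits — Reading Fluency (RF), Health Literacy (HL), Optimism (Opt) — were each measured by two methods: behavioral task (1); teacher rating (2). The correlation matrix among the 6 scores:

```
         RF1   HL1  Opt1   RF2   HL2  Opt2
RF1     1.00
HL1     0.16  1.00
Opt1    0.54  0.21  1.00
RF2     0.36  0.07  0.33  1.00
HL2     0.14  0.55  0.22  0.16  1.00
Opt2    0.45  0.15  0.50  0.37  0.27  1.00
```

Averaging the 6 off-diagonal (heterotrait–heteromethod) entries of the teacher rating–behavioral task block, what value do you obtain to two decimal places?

HTHM values (method 2 × method 1): 0.07, 0.33, 0.14, 0.22, 0.45, 0.15; mean = 1.36/6 = 0.23.

0.23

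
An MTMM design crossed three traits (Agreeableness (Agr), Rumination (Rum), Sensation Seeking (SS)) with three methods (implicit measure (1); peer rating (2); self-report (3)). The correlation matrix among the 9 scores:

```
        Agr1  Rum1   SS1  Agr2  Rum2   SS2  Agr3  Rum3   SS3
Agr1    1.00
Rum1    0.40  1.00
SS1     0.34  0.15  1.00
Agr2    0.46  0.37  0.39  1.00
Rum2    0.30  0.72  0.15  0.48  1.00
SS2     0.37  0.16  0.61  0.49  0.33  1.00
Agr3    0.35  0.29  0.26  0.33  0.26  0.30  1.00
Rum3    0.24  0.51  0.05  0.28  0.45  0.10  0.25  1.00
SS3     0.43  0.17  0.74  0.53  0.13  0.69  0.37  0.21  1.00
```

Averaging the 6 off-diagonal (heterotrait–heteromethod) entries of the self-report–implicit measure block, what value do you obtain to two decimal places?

HTHM values (method 3 × method 1): 0.29, 0.26, 0.24, 0.05, 0.43, 0.17; mean = 1.44/6 = 0.24.

0.24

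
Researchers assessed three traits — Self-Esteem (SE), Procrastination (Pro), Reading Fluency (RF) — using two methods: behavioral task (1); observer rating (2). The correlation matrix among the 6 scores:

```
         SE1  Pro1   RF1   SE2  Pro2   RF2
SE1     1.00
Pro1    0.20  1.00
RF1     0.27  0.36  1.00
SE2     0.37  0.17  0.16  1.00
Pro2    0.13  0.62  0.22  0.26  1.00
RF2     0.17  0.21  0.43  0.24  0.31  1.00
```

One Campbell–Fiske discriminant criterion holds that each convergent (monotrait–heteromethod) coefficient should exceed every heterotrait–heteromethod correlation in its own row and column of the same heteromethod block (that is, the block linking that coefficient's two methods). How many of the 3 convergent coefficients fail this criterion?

Each convergent coefficient versus the relevant comparison correlations:
SE (methods 1·2): 0.37 vs {0.13, 0.17, 0.17, 0.16} → pass.
Pro (methods 1·2): 0.62 vs {0.17, 0.13, 0.21, 0.22} → pass.
RF (methods 1·2): 0.43 vs {0.16, 0.17, 0.22, 0.21} → pass.
0 of 3 fail.

0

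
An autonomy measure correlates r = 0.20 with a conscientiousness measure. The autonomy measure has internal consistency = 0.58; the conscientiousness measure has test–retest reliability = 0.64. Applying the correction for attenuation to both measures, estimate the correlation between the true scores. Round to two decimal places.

0.33

r_true = r_obs / √(r_xx · r_yy) = 0.20 / √(0.58 × 0.64) = 0.20 / √0.3712 = 0.20 / 0.6093 ≈ 0.33.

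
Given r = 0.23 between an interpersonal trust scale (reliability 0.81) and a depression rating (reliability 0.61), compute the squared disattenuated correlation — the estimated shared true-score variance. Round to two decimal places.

0.11

Disattenuated r = 0.23 / √(0.81 × 0.61) = 0.23 / 0.7029 = 0.3272.
Shared true-score variance = 0.3272² = 0.1071 ≈ 0.11.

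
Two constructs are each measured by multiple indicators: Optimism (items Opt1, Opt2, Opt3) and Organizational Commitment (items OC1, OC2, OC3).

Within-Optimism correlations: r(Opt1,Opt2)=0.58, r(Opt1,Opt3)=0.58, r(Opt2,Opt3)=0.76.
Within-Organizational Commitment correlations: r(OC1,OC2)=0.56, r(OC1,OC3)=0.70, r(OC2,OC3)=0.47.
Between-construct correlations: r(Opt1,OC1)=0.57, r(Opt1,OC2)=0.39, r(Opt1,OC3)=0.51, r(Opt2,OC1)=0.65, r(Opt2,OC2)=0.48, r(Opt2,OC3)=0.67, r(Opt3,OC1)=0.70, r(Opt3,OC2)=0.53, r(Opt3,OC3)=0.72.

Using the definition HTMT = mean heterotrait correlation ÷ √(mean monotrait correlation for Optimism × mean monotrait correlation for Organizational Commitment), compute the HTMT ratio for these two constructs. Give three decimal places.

Between-construct mean = 5.22/9 = 0.5800.
Mean within-Opt = 1.92/3 = 0.6400; mean within-OC = 1.73/3 = 0.5767.
Geometric mean = √(0.6400 × 0.5767) = 0.6075.
HTMT = 0.5800 / 0.6075 = 0.955.

0.955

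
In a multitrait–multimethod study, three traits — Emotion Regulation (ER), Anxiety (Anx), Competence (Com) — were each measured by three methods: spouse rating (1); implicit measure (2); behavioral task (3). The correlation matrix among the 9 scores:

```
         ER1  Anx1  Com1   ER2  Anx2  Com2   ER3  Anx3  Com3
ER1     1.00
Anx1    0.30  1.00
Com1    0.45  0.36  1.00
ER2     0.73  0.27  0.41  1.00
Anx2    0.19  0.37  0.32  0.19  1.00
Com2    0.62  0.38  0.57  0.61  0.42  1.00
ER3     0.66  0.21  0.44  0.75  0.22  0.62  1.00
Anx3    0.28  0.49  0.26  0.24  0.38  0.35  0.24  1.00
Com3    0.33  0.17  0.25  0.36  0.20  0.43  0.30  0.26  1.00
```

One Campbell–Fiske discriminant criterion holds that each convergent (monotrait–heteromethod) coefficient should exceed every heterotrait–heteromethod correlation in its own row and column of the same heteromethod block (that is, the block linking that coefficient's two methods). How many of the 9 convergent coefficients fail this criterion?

Each convergent coefficient versus the relevant comparison correlations:
ER (methods 1·2): 0.73 vs {0.19, 0.27, 0.62, 0.41} → pass.
ER (methods 1·3): 0.66 vs {0.28, 0.21, 0.33, 0.44} → pass.
ER (methods 2·3): 0.75 vs {0.24, 0.22, 0.36, 0.62} → pass.
Anx (methods 1·2): 0.37 vs {0.27, 0.19, 0.38, 0.32} → fail.
Anx (methods 1·3): 0.49 vs {0.21, 0.28, 0.17, 0.26} → pass.
Anx (methods 2·3): 0.38 vs {0.22, 0.24, 0.20, 0.35} → pass.
Com (methods 1·2): 0.57 vs {0.41, 0.62, 0.32, 0.38} → fail.
Com (methods 1·3): 0.25 vs {0.44, 0.33, 0.26, 0.17} → fail.
Com (methods 2·3): 0.43 vs {0.62, 0.36, 0.35, 0.20} → fail.
4 of 9 fail.

4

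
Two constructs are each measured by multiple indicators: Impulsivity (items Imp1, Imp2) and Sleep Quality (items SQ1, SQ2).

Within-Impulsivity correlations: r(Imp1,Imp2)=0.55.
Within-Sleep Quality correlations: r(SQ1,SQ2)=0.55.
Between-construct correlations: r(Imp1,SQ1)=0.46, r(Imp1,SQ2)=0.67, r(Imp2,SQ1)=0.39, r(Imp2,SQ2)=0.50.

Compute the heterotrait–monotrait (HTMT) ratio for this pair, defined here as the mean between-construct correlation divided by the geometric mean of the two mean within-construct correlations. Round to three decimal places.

Mean between = 2.02/4 = 0.5050.
Mean within-Imp = 0.55/1 = 0.5500; mean within-SQ = 0.55/1 = 0.5500.
Geometric mean = √(0.5500 × 0.5500) = 0.5500.
HTMT = 0.5050 / 0.5500 = 0.918.

0.918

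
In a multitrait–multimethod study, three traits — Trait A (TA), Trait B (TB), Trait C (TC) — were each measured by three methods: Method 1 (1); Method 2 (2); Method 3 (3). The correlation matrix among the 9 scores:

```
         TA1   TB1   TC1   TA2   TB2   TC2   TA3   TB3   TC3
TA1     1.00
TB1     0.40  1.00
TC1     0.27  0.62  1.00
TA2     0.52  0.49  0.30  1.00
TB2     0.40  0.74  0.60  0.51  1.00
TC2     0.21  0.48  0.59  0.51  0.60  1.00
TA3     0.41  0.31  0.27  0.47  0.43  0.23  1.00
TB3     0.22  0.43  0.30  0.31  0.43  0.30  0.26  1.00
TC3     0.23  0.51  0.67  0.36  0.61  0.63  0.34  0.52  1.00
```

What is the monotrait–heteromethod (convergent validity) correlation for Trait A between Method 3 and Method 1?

Same trait (TA), different methods: r(TA3, TA1) = 0.41.

0.41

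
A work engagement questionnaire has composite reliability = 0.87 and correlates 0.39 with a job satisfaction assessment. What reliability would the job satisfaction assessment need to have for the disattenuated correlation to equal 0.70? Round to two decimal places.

r_true = r_obs / √(r_xx · r_yy) ⇒ 0.70 = 0.39 / √(0.87 · r_yy).
√(0.87 · r_yy) = 0.39 / 0.70 = 0.5571; 0.87 · r_yy = 0.3104; r_yy = 0.3104 / 0.87 ≈ 0.36.

0.36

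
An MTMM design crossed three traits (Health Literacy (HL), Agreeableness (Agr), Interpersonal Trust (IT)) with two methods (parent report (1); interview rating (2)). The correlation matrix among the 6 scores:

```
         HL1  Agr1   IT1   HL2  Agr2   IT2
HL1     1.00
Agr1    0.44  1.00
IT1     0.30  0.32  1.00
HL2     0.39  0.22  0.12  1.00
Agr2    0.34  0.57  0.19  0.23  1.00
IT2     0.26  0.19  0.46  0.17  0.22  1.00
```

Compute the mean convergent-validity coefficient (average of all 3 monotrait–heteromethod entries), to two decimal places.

Convergent values: 0.39, 0.57, 0.46; mean = 1.42/3 = 0.47.

0.47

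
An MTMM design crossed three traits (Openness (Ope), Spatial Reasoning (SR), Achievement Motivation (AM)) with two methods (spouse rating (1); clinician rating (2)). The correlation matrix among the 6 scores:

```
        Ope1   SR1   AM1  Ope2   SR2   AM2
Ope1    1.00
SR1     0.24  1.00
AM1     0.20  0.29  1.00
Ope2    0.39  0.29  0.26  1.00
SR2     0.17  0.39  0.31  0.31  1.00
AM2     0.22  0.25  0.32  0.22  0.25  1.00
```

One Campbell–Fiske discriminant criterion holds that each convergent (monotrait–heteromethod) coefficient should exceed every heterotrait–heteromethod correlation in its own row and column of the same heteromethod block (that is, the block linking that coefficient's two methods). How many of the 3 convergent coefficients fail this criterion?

Convergent coefficients and their comparison sets:
Ope (methods 1·2): 0.39 vs {0.17, 0.29, 0.22, 0.26} → pass.
SR (methods 1·2): 0.39 vs {0.29, 0.17, 0.25, 0.31} → pass.
AM (methods 1·2): 0.32 vs {0.26, 0.22, 0.31, 0.25} → pass.
0 of 3 fail.

0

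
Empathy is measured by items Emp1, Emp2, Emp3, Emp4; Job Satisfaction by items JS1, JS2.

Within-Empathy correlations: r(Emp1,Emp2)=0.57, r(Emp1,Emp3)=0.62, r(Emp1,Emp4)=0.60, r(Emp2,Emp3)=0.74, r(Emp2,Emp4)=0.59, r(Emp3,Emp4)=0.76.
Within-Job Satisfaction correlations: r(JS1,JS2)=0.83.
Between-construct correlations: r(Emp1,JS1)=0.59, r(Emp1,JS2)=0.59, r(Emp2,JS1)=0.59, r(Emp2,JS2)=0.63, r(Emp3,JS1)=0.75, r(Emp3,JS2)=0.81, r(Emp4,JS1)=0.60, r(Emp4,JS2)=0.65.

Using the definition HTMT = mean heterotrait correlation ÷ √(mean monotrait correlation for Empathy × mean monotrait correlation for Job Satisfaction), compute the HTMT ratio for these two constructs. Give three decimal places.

0.889

Mean heterotrait r = 5.21/8 = 0.6513.
Mean within-Emp = 3.88/6 = 0.6467; mean within-JS = 0.83/1 = 0.8300.
Geometric mean = √(0.6467 × 0.8300) = 0.7326.
HTMT = 0.6513 / 0.7326 = 0.889.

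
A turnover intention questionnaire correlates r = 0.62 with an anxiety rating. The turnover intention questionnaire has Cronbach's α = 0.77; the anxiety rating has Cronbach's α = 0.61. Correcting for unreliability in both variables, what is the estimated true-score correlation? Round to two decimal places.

0.90

r_true = r_obs / √(r_xx · r_yy) = 0.62 / √(0.77 × 0.61) = 0.62 / √0.4697 = 0.62 / 0.6853 ≈ 0.90.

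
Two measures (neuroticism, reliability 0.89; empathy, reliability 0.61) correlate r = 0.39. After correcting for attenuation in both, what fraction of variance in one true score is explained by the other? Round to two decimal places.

Disattenuated r = 0.39 / √(0.89 × 0.61) = 0.39 / 0.7368 = 0.5293.
Shared true-score variance = 0.5293² = 0.2802 ≈ 0.28.

0.28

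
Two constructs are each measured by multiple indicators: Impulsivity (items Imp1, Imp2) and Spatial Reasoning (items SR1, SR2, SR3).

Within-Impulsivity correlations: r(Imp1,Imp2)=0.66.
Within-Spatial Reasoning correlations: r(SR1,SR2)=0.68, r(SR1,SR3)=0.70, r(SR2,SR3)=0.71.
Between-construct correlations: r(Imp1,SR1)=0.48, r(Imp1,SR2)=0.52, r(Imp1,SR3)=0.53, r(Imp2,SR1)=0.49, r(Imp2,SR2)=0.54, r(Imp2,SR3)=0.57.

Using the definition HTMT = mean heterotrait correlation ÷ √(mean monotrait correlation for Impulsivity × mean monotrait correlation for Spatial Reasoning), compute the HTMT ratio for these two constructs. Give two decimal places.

0.77

Mean between = 3.13/6 = 0.5217.
Mean within-Imp = 0.66/1 = 0.6600; mean within-SR = 2.09/3 = 0.6967.
Geometric mean = √(0.6600 × 0.6967) = 0.6781.
HTMT = 0.5217 / 0.6781 = 0.77.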